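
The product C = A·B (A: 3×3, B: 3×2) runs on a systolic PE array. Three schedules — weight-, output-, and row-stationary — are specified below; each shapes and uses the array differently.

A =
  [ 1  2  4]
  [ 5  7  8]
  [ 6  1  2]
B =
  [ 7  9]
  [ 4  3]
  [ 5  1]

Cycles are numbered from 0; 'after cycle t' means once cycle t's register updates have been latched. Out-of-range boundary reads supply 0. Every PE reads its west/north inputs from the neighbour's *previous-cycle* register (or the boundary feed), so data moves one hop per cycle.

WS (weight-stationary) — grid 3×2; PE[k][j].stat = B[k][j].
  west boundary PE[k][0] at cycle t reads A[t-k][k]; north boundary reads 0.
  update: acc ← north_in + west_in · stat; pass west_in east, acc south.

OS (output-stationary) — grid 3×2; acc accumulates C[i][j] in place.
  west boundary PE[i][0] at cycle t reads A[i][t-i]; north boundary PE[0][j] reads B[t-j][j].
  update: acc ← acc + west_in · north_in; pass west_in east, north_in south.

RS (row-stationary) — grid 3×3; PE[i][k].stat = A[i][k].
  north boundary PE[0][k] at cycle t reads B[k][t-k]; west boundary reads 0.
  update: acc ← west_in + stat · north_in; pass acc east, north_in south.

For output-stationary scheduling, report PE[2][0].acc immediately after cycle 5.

PE[2][0].acc = 56

OS 3×2: PE[2][0] cycle-by-cycle (with neighbour feeds):
  @0  [1,0]  acc 0  |  →0  ↓0
  @0  [2,0]  acc 0  |  →0  ↓0
  @1  [1,0]  acc 35  |  →5  ↓7
  @1  [2,0]  acc 0  |  →0  ↓0
  @2  [1,0]  acc 63  |  →7  ↓4
  @2  [2,0]  acc 42  |  →6  ↓7
  @3  [1,0]  acc 103  |  →8  ↓5
  @3  [2,0]  acc 46  |  →1  ↓4
  @4  [1,0]  acc 103  |  →0  ↓0
  @4  [2,0]  acc 56  |  →2  ↓5
  @5  [1,0]  acc 103  |  →0  ↓0
  @5  [2,0]  acc 56  |  →0  ↓0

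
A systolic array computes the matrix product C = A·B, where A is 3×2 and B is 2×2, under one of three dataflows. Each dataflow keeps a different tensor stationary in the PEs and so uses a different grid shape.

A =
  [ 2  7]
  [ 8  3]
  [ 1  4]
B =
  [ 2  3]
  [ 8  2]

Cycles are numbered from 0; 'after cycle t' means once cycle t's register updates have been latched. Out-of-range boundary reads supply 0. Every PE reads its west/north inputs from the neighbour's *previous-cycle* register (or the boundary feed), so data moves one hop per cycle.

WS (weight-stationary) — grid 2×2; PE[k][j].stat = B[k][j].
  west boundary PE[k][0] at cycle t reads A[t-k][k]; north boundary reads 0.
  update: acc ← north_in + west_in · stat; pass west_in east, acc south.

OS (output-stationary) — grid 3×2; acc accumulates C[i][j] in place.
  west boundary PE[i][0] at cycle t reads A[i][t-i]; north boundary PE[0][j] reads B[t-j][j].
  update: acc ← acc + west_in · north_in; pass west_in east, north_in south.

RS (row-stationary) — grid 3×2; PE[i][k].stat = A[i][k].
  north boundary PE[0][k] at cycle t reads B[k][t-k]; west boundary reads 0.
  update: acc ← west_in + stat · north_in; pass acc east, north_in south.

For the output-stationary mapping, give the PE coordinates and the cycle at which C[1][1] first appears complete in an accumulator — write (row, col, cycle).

(row, col, cycle) = (1, 1, 3)

OS — PE[1][1] is where C[1][1] collects:
  cycle 0: PE[1][1] → acc 0, east 0, south 0
  cycle 1: PE[1][1] → acc 0, east 0, south 0
  cycle 2: PE[1][1] → acc 24, east 8, south 3
  cycle 3: PE[1][1] → acc 30, east 3, south 2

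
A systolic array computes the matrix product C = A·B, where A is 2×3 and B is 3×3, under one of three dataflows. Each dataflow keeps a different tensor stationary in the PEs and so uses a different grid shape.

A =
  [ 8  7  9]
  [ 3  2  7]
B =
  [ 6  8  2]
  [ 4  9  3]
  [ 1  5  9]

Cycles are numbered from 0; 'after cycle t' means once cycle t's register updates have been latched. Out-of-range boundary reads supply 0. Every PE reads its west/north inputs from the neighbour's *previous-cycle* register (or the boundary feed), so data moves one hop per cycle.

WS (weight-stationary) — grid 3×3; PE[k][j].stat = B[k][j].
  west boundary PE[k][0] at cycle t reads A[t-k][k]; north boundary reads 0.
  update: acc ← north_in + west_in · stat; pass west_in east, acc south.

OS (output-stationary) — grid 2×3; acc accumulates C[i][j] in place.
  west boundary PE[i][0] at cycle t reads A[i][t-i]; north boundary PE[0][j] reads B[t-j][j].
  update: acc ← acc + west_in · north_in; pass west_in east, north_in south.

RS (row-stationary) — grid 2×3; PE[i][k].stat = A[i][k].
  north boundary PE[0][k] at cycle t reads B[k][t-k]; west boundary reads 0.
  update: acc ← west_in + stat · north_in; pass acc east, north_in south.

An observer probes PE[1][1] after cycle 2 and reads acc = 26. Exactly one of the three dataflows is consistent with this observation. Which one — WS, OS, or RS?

Under WS (3×3), PE[1][1]:
  cycle 0: PE[1][1] → acc 0, east 0, south 0
  cycle 1: PE[1][1] → acc 0, east 0, south 0
  cycle 2: PE[1][1] → acc 127, east 7, south 127
Under OS (2×3), PE[1][1]:
  cycle 0: PE[1][1] → acc 0, east 0, south 0
  cycle 1: PE[1][1] → acc 0, east 0, south 0
  cycle 2: PE[1][1] → acc 24, east 3, south 8
Under RS (2×3), PE[1][1]:
  cycle 0: PE[1][1] → acc 0, east 0, south 0
  cycle 1: PE[1][1] → acc 0, east 0, south 0
  cycle 2: PE[1][1] → acc 26, east 26, south 4

dataflow = RS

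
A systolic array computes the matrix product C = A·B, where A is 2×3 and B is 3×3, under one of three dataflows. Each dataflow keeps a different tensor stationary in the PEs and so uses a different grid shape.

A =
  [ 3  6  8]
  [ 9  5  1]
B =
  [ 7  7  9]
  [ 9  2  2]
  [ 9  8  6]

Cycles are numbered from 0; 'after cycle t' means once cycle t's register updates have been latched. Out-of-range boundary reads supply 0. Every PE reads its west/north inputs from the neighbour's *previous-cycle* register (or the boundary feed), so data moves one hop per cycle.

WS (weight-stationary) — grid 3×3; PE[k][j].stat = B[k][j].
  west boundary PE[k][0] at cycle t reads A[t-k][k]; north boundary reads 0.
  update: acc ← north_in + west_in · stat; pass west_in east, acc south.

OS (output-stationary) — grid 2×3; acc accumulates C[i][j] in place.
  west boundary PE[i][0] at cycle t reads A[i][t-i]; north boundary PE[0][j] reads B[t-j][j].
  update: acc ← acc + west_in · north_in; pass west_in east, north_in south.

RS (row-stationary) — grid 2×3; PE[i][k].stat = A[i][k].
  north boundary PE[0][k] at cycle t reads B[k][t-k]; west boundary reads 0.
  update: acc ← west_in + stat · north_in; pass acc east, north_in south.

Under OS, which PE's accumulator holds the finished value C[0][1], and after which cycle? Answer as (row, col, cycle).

OS: C[0][1] accumulates in PE[0][1]:
  0: (0,1).acc=0  regs=<0,0>
  1: (0,1).acc=21  regs=<3,7>
  2: (0,1).acc=33  regs=<6,2>
  3: (0,1).acc=97  regs=<8,8>

(row, col, cycle) = (0, 1, 3)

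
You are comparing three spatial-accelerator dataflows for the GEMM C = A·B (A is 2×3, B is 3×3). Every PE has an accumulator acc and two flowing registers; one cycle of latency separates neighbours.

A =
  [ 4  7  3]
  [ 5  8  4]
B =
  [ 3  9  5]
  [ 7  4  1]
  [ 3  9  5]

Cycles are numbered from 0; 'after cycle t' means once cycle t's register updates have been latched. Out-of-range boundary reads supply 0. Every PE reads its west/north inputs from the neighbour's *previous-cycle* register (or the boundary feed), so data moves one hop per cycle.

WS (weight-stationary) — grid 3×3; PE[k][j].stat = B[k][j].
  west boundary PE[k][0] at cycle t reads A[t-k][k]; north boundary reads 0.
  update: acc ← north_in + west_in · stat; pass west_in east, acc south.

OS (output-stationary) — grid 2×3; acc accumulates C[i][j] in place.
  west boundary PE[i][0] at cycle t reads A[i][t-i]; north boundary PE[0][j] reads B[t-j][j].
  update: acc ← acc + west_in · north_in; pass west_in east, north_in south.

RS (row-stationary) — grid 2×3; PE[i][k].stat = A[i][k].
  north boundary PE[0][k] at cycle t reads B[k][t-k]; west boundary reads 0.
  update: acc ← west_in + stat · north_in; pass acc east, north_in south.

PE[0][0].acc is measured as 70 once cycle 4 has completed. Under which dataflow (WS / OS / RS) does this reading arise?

dataflow = OS

WS [3×3] PE[0][0] across cycles:
  step 0 · PE0,0: acc=12; fwd→4 fwd↓12
  step 1 · PE0,0: acc=15; fwd→5 fwd↓15
  step 2 · PE0,0: acc=0; fwd→0 fwd↓0
  step 3 · PE0,0: acc=0; fwd→0 fwd↓0
  step 4 · PE0,0: acc=0; fwd→0 fwd↓0
OS [2×3] PE[0][0] across cycles:
  step 0 · PE0,0: acc=12; fwd→4 fwd↓3
  step 1 · PE0,0: acc=61; fwd→7 fwd↓7
  step 2 · PE0,0: acc=70; fwd→3 fwd↓3
  step 3 · PE0,0: acc=70; fwd→0 fwd↓0
  step 4 · PE0,0: acc=70; fwd→0 fwd↓0
RS [2×3] PE[0][0] across cycles:
  step 0 · PE0,0: acc=12; fwd→12 fwd↓3
  step 1 · PE0,0: acc=36; fwd→36 fwd↓9
  step 2 · PE0,0: acc=20; fwd→20 fwd↓5
  step 3 · PE0,0: acc=0; fwd→0 fwd↓0
  step 4 · PE0,0: acc=0; fwd→0 fwd↓0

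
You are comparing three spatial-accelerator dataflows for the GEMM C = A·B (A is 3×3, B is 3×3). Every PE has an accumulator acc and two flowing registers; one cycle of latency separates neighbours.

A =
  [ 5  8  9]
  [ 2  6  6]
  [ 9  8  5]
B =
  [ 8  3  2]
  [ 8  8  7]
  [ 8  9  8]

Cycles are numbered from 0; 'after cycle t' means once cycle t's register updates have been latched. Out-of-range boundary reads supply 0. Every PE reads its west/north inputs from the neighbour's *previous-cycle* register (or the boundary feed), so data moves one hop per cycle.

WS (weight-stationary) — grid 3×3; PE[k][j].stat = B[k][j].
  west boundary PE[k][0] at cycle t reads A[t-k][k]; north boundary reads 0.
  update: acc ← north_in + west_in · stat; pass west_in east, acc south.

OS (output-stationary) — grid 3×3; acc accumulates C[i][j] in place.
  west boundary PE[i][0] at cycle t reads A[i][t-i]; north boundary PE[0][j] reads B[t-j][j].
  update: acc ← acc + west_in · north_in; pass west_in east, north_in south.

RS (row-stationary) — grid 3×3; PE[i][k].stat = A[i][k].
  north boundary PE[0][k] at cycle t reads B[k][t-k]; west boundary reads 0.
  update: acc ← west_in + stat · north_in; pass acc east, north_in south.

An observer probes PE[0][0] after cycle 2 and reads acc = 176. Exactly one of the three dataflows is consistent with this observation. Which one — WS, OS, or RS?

dataflow = OS

WS (3×3 grid), PE[0][0]:
  t=0 PE[0][0]: acc=40 h=5 v=40
  t=1 PE[0][0]: acc=16 h=2 v=16
  t=2 PE[0][0]: acc=72 h=9 v=72
OS (3×3 grid), PE[0][0]:
  t=0 PE[0][0]: acc=40 h=5 v=8
  t=1 PE[0][0]: acc=104 h=8 v=8
  t=2 PE[0][0]: acc=176 h=9 v=8
RS (3×3 grid), PE[0][0]:
  t=0 PE[0][0]: acc=40 h=40 v=8
  t=1 PE[0][0]: acc=15 h=15 v=3
  t=2 PE[0][0]: acc=10 h=10 v=2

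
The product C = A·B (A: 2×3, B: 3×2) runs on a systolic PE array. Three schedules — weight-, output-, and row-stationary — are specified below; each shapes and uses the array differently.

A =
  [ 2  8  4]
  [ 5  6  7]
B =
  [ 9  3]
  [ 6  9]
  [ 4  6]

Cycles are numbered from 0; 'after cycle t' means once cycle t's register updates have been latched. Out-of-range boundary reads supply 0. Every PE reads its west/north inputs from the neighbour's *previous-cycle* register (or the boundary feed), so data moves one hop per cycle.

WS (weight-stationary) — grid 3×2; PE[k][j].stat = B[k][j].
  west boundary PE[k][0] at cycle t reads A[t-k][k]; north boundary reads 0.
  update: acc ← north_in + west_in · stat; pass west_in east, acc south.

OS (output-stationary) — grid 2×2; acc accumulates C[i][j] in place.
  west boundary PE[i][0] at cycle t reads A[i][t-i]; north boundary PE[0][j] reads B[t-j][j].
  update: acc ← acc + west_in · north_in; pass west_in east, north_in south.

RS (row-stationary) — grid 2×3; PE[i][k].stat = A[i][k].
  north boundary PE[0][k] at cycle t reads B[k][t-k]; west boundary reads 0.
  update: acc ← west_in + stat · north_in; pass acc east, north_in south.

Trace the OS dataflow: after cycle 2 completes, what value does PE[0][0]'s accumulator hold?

OS (2×2). Following PE[0][0] plus its west/north inputs:
  step 0 · PE0,0: acc=18; fwd→2 fwd↓9
  step 1 · PE0,0: acc=66; fwd→8 fwd↓6
  step 2 · PE0,0: acc=82; fwd→4 fwd↓4

PE[0][0].acc = 82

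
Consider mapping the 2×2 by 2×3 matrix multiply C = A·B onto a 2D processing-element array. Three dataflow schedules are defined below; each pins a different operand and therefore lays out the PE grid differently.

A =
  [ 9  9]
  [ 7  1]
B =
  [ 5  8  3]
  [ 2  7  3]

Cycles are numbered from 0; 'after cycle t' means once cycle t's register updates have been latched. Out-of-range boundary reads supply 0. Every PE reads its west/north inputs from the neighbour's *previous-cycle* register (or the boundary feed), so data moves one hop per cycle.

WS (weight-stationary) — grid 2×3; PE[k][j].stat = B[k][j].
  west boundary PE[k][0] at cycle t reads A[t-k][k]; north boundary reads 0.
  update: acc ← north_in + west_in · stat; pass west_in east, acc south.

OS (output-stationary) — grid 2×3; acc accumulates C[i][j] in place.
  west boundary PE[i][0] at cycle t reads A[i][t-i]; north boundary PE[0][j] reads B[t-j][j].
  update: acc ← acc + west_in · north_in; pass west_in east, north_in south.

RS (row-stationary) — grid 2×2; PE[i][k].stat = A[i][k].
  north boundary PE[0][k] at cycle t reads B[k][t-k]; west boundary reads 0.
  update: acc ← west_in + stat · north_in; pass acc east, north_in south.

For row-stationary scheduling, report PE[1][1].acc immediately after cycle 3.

RS 2×2: PE[1][1] cycle-by-cycle (with neighbour feeds):
  [0] (0,1) acc=0 (h:0 v:0)
  [0] (1,0) acc=0 (h:0 v:0)
  [0] (1,1) acc=0 (h:0 v:0)
  [1] (0,1) acc=63 (h:63 v:2)
  [1] (1,0) acc=35 (h:35 v:5)
  [1] (1,1) acc=0 (h:0 v:0)
  [2] (0,1) acc=135 (h:135 v:7)
  [2] (1,0) acc=56 (h:56 v:8)
  [2] (1,1) acc=37 (h:37 v:2)
  [3] (0,1) acc=54 (h:54 v:3)
  [3] (1,0) acc=21 (h:21 v:3)
  [3] (1,1) acc=63 (h:63 v:7)

PE[1][1].acc = 63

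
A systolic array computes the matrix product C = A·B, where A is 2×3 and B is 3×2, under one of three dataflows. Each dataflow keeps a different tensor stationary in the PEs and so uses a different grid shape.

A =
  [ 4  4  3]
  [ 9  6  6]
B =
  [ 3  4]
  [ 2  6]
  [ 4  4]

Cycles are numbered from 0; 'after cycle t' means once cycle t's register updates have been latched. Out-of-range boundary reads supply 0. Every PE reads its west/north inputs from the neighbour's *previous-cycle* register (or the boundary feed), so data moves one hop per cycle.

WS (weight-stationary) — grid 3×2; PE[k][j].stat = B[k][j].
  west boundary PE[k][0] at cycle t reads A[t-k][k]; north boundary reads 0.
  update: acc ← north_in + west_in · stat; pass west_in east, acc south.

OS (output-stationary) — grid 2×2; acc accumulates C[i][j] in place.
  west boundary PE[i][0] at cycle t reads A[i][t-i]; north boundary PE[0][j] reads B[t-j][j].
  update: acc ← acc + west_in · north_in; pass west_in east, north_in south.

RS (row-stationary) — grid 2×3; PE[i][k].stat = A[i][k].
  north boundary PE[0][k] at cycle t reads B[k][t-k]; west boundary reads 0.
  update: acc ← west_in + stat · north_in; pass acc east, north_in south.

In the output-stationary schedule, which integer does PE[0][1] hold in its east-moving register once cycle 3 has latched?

OS on a 2×2 grid — tracing PE[0][1] and its feeders:
  cycle 0: PE[0][0] → acc 12, east 4, south 3
  cycle 0: PE[0][1] → acc 0, east 0, south 0
  cycle 1: PE[0][0] → acc 20, east 4, south 2
  cycle 1: PE[0][1] → acc 16, east 4, south 4
  cycle 2: PE[0][0] → acc 32, east 3, south 4
  cycle 2: PE[0][1] → acc 40, east 4, south 6
  cycle 3: PE[0][0] → acc 32, east 0, south 0
  cycle 3: PE[0][1] → acc 52, east 3, south 4

register = 3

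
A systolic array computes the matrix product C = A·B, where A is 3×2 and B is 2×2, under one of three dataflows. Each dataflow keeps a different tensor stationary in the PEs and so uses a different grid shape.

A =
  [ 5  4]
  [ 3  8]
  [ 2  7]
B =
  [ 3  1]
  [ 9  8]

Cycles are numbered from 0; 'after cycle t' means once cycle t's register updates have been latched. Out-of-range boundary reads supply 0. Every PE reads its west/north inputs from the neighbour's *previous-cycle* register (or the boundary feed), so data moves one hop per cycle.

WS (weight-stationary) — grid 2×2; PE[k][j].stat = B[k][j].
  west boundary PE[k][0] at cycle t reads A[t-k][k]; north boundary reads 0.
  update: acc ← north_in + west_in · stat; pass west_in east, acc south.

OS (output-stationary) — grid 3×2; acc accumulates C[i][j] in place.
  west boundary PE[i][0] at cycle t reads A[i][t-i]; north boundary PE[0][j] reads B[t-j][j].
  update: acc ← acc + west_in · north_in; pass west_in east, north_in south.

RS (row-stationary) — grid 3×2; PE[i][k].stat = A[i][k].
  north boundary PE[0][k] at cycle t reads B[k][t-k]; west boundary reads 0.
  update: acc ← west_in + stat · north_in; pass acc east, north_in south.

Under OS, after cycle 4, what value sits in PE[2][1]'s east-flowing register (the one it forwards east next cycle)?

Tracing OS — 3×2 array, target PE[2][1]:
  [0] (1,1) acc=0 (h:0 v:0)
  [0] (2,0) acc=0 (h:0 v:0)
  [0] (2,1) acc=0 (h:0 v:0)
  [1] (1,1) acc=0 (h:0 v:0)
  [1] (2,0) acc=0 (h:0 v:0)
  [1] (2,1) acc=0 (h:0 v:0)
  [2] (1,1) acc=3 (h:3 v:1)
  [2] (2,0) acc=6 (h:2 v:3)
  [2] (2,1) acc=0 (h:0 v:0)
  [3] (1,1) acc=67 (h:8 v:8)
  [3] (2,0) acc=69 (h:7 v:9)
  [3] (2,1) acc=2 (h:2 v:1)
  [4] (1,1) acc=67 (h:0 v:0)
  [4] (2,0) acc=69 (h:0 v:0)
  [4] (2,1) acc=58 (h:7 v:8)

register = 7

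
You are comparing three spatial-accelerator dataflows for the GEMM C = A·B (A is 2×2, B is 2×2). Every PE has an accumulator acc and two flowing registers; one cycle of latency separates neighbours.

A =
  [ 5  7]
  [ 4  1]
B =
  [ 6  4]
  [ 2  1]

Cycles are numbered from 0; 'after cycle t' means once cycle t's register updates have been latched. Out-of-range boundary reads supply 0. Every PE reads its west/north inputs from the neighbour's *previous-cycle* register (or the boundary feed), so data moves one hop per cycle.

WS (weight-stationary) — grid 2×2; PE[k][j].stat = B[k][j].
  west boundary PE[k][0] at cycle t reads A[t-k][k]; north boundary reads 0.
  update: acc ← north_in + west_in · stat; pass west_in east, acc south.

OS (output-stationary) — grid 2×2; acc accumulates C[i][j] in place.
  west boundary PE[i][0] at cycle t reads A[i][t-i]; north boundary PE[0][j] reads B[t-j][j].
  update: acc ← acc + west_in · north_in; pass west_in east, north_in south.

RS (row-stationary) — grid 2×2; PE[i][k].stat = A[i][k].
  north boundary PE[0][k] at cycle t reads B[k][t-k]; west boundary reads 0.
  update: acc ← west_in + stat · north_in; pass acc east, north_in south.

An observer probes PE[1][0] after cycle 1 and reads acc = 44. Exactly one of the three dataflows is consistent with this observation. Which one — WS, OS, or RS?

WS [2×2] PE[1][0] across cycles:
  @0  [1,0]  acc 0  |  →0  ↓0
  @1  [1,0]  acc 44  |  →7  ↓44
OS [2×2] PE[1][0] across cycles:
  @0  [1,0]  acc 0  |  →0  ↓0
  @1  [1,0]  acc 24  |  →4  ↓6
RS [2×2] PE[1][0] across cycles:
  @0  [1,0]  acc 0  |  →0  ↓0
  @1  [1,0]  acc 24  |  →24  ↓6

dataflow = WS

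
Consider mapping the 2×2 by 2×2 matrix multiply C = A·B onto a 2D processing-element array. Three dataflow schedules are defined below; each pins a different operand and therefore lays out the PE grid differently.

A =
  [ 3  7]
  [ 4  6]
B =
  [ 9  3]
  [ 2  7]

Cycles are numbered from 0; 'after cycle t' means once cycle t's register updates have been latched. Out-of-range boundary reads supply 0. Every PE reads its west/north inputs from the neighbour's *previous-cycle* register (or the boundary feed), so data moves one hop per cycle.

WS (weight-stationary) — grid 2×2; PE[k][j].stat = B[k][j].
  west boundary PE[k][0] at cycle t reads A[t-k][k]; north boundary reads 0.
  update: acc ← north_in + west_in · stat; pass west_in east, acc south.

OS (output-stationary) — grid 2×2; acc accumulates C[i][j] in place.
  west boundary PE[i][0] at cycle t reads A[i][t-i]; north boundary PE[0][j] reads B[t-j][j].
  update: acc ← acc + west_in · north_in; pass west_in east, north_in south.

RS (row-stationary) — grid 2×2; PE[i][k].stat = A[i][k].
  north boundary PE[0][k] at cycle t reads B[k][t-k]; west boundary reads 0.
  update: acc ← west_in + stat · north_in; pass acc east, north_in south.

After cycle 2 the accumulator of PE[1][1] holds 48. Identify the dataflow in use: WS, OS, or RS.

— WS: 2×2; PE[1][1] trace:
  c0 r1c1: 0 / 0 / 0
  c1 r1c1: 0 / 0 / 0
  c2 r1c1: 58 / 7 / 58
— OS: 2×2; PE[1][1] trace:
  c0 r1c1: 0 / 0 / 0
  c1 r1c1: 0 / 0 / 0
  c2 r1c1: 12 / 4 / 3
— RS: 2×2; PE[1][1] trace:
  c0 r1c1: 0 / 0 / 0
  c1 r1c1: 0 / 0 / 0
  c2 r1c1: 48 / 48 / 2

dataflow = RS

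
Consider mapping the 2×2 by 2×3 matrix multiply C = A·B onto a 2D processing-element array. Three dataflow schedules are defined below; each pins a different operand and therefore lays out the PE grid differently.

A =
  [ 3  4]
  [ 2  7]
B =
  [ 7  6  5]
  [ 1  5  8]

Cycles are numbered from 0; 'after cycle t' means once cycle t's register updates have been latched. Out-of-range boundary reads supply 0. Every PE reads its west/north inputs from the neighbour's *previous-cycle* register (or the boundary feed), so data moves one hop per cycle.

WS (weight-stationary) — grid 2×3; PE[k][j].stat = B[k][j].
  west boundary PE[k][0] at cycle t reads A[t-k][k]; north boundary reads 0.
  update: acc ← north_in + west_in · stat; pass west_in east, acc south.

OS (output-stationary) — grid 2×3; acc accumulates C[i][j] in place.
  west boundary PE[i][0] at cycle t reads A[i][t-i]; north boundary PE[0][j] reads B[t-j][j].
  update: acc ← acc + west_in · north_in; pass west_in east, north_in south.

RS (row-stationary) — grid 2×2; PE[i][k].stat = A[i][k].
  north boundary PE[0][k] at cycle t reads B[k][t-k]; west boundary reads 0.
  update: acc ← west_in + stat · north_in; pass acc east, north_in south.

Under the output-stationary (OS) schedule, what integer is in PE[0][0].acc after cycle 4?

PE[0][0].acc = 25

OS on a 2×3 grid — tracing PE[0][0] and its feeders:
  c0 r0c0: 21 / 3 / 7
  c1 r0c0: 25 / 4 / 1
  c2 r0c0: 25 / 0 / 0
  c3 r0c0: 25 / 0 / 0
  c4 r0c0: 25 / 0 / 0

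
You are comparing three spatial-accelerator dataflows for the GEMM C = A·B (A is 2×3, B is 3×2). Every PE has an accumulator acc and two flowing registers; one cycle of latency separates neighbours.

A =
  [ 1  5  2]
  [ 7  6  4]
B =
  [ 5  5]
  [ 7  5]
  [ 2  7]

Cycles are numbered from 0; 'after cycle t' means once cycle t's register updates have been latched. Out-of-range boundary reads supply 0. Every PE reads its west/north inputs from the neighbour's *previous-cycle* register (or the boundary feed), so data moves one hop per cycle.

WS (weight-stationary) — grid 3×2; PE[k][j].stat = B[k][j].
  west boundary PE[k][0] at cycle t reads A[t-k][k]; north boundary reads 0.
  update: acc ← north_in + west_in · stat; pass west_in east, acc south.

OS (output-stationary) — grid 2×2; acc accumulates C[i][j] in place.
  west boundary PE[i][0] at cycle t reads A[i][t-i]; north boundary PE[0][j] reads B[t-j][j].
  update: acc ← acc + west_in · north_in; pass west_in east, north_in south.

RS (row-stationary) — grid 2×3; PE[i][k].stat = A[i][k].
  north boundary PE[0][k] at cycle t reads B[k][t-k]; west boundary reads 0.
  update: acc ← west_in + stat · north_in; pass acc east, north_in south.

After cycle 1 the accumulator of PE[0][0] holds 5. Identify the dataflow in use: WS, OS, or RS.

WS [3×2] PE[0][0] across cycles:
  t=0 PE[0][0]: acc=5 h=1 v=5
  t=1 PE[0][0]: acc=35 h=7 v=35
OS [2×2] PE[0][0] across cycles:
  t=0 PE[0][0]: acc=5 h=1 v=5
  t=1 PE[0][0]: acc=40 h=5 v=7
RS [2×3] PE[0][0] across cycles:
  t=0 PE[0][0]: acc=5 h=5 v=5
  t=1 PE[0][0]: acc=5 h=5 v=5

dataflow = RS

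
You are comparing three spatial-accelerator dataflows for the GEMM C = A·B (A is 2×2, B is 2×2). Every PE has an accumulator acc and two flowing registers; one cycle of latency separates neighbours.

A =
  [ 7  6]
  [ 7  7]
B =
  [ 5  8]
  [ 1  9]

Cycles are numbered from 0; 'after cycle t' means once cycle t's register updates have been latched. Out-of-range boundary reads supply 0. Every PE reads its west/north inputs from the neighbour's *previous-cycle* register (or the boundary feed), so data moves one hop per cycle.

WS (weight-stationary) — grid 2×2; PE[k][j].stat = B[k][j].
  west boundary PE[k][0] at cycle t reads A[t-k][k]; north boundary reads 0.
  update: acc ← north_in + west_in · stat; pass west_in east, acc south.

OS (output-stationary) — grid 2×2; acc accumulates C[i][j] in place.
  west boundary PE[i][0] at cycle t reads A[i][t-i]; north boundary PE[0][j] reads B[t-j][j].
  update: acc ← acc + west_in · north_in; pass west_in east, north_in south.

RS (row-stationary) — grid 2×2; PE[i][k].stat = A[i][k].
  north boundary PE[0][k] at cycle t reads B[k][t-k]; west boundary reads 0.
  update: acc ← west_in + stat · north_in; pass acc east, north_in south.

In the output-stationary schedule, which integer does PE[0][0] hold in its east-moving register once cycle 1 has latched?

OS 2×2: PE[0][0] cycle-by-cycle (with neighbour feeds):
  [0] (0,0) acc=35 (h:7 v:5)
  [1] (0,0) acc=41 (h:6 v:1)

register = 6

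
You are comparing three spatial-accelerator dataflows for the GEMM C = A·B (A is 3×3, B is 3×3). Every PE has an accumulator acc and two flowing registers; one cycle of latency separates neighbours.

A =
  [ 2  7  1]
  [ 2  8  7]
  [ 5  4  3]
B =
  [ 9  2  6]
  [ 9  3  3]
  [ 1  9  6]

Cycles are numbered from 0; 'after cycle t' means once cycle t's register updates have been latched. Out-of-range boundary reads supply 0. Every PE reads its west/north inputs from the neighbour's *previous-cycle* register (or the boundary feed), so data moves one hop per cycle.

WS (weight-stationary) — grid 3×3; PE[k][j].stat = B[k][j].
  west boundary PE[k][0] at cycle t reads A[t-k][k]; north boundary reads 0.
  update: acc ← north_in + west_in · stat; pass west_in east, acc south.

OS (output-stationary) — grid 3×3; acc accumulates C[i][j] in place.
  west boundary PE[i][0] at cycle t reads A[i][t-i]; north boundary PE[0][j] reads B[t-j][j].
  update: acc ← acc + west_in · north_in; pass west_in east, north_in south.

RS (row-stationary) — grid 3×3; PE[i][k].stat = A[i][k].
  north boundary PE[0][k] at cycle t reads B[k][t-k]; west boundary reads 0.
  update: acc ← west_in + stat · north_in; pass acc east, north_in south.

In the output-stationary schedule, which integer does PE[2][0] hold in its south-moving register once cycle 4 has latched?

OS (3×3). Following PE[2][0] plus its west/north inputs:
  cycle 0: PE[1][0] → acc 0, east 0, south 0
  cycle 0: PE[2][0] → acc 0, east 0, south 0
  cycle 1: PE[1][0] → acc 18, east 2, south 9
  cycle 1: PE[2][0] → acc 0, east 0, south 0
  cycle 2: PE[1][0] → acc 90, east 8, south 9
  cycle 2: PE[2][0] → acc 45, east 5, south 9
  cycle 3: PE[1][0] → acc 97, east 7, south 1
  cycle 3: PE[2][0] → acc 81, east 4, south 9
  cycle 4: PE[1][0] → acc 97, east 0, south 0
  cycle 4: PE[2][0] → acc 84, east 3, south 1

register = 1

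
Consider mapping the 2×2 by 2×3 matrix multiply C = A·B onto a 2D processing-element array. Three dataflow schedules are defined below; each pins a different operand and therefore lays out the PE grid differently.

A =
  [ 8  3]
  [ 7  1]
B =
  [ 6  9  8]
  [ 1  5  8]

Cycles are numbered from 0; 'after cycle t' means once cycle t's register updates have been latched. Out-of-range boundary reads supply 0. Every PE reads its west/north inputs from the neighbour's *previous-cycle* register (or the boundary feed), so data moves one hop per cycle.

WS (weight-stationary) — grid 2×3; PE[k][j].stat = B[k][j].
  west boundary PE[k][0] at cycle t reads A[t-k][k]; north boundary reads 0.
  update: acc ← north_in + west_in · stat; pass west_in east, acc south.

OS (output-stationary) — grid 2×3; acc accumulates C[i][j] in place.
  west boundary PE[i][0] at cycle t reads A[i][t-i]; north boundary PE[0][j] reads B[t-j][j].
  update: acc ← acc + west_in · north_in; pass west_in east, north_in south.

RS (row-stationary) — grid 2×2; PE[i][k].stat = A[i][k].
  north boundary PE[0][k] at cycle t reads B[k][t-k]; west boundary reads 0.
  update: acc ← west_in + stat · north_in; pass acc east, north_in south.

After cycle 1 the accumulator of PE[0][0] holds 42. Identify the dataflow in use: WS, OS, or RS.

dataflow = WS

WS (2×3 grid), PE[0][0]:
  step 0 · PE0,0: acc=48; fwd→8 fwd↓48
  step 1 · PE0,0: acc=42; fwd→7 fwd↓42
OS (2×3 grid), PE[0][0]:
  step 0 · PE0,0: acc=48; fwd→8 fwd↓6
  step 1 · PE0,0: acc=51; fwd→3 fwd↓1
RS (2×2 grid), PE[0][0]:
  step 0 · PE0,0: acc=48; fwd→48 fwd↓6
  step 1 · PE0,0: acc=72; fwd→72 fwd↓9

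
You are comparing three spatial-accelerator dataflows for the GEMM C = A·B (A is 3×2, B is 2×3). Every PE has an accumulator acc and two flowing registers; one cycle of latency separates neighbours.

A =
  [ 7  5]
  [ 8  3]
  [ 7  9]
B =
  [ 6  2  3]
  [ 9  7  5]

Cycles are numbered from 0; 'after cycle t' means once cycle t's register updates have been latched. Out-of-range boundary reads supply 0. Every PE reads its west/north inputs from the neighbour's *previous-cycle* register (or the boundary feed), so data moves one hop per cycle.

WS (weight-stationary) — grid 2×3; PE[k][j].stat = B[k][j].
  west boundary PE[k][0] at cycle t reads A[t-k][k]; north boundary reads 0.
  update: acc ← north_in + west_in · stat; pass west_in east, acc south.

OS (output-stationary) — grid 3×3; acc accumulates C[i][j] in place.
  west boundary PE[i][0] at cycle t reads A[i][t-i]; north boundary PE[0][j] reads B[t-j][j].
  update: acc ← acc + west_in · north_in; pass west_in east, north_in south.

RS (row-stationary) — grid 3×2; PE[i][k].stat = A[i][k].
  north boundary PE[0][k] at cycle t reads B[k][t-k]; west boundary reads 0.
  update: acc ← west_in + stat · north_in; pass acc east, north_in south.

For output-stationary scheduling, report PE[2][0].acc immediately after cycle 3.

PE[2][0].acc = 123

OS 3×3: PE[2][0] cycle-by-cycle (with neighbour feeds):
  0: (1,0).acc=0  regs=<0,0>
  0: (2,0).acc=0  regs=<0,0>
  1: (1,0).acc=48  regs=<8,6>
  1: (2,0).acc=0  regs=<0,0>
  2: (1,0).acc=75  regs=<3,9>
  2: (2,0).acc=42  regs=<7,6>
  3: (1,0).acc=75  regs=<0,0>
  3: (2,0).acc=123  regs=<9,9>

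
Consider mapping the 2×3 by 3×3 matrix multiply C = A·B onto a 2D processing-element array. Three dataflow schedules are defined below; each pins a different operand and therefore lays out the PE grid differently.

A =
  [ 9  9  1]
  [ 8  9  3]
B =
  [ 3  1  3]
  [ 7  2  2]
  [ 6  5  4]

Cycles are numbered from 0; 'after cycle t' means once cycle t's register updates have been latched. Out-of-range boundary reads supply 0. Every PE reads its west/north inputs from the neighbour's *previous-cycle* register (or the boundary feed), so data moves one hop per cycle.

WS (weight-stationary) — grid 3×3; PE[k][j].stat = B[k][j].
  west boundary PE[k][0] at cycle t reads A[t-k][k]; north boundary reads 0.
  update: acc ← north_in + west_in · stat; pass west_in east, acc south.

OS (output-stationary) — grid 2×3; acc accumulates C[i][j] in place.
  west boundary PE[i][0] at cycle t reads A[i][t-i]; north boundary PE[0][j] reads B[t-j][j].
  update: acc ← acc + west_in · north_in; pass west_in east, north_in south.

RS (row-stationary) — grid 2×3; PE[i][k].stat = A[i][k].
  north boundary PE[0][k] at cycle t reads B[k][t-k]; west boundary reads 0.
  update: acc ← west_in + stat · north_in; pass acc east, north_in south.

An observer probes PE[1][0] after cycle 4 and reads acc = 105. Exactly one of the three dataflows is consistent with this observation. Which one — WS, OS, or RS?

dataflow = OS

WS [3×3] PE[1][0] across cycles:
  cycle 0: PE[1][0] → acc 0, east 0, south 0
  cycle 1: PE[1][0] → acc 90, east 9, south 90
  cycle 2: PE[1][0] → acc 87, east 9, south 87
  cycle 3: PE[1][0] → acc 0, east 0, south 0
  cycle 4: PE[1][0] → acc 0, east 0, south 0
OS [2×3] PE[1][0] across cycles:
  cycle 0: PE[1][0] → acc 0, east 0, south 0
  cycle 1: PE[1][0] → acc 24, east 8, south 3
  cycle 2: PE[1][0] → acc 87, east 9, south 7
  cycle 3: PE[1][0] → acc 105, east 3, south 6
  cycle 4: PE[1][0] → acc 105, east 0, south 0
RS [2×3] PE[1][0] across cycles:
  cycle 0: PE[1][0] → acc 0, east 0, south 0
  cycle 1: PE[1][0] → acc 24, east 24, south 3
  cycle 2: PE[1][0] → acc 8, east 8, south 1
  cycle 3: PE[1][0] → acc 24, east 24, south 3
  cycle 4: PE[1][0] → acc 0, east 0, south 0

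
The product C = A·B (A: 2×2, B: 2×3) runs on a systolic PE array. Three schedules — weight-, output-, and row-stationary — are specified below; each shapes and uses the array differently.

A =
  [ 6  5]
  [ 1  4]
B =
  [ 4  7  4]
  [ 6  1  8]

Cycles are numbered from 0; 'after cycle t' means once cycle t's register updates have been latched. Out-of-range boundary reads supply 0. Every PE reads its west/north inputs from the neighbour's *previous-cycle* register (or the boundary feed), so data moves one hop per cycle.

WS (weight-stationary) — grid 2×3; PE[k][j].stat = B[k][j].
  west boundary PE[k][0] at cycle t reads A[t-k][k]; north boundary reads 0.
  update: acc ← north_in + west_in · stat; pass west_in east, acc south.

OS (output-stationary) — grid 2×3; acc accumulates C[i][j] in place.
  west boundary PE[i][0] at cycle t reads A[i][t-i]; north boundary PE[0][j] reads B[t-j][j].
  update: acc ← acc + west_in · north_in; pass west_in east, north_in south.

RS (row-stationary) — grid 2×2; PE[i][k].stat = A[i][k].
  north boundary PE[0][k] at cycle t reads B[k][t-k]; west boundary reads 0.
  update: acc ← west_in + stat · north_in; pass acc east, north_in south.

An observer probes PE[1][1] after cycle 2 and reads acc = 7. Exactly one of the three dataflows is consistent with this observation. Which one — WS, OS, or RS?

dataflow = OS

— WS: 2×3; PE[1][1] trace:
  [0] (1,1) acc=0 (h:0 v:0)
  [1] (1,1) acc=0 (h:0 v:0)
  [2] (1,1) acc=47 (h:5 v:47)
— OS: 2×3; PE[1][1] trace:
  [0] (1,1) acc=0 (h:0 v:0)
  [1] (1,1) acc=0 (h:0 v:0)
  [2] (1,1) acc=7 (h:1 v:7)
— RS: 2×2; PE[1][1] trace:
  [0] (1,1) acc=0 (h:0 v:0)
  [1] (1,1) acc=0 (h:0 v:0)
  [2] (1,1) acc=28 (h:28 v:6)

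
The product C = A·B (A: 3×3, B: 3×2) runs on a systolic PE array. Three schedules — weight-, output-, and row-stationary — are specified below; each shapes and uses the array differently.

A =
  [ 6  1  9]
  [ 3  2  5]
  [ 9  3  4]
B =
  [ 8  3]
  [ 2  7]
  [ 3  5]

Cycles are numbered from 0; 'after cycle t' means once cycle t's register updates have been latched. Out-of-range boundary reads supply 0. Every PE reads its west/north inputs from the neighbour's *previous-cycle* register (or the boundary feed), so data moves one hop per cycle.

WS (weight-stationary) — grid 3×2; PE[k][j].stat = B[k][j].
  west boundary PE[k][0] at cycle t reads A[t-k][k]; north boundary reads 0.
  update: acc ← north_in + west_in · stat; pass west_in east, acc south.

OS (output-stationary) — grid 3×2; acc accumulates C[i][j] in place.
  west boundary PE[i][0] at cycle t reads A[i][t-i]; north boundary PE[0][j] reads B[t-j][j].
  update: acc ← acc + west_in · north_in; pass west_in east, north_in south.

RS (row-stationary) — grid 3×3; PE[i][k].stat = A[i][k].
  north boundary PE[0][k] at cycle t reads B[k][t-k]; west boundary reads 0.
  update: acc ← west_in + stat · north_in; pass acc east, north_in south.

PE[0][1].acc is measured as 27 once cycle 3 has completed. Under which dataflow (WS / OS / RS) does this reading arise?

WS (3×2 grid), PE[0][1]:
  @0  [0,1]  acc 0  |  →0  ↓0
  @1  [0,1]  acc 18  |  →6  ↓18
  @2  [0,1]  acc 9  |  →3  ↓9
  @3  [0,1]  acc 27  |  →9  ↓27
OS (3×2 grid), PE[0][1]:
  @0  [0,1]  acc 0  |  →0  ↓0
  @1  [0,1]  acc 18  |  →6  ↓3
  @2  [0,1]  acc 25  |  →1  ↓7
  @3  [0,1]  acc 70  |  →9  ↓5
RS (3×3 grid), PE[0][1]:
  @0  [0,1]  acc 0  |  →0  ↓0
  @1  [0,1]  acc 50  |  →50  ↓2
  @2  [0,1]  acc 25  |  →25  ↓7
  @3  [0,1]  acc 0  |  →0  ↓0

dataflow = WS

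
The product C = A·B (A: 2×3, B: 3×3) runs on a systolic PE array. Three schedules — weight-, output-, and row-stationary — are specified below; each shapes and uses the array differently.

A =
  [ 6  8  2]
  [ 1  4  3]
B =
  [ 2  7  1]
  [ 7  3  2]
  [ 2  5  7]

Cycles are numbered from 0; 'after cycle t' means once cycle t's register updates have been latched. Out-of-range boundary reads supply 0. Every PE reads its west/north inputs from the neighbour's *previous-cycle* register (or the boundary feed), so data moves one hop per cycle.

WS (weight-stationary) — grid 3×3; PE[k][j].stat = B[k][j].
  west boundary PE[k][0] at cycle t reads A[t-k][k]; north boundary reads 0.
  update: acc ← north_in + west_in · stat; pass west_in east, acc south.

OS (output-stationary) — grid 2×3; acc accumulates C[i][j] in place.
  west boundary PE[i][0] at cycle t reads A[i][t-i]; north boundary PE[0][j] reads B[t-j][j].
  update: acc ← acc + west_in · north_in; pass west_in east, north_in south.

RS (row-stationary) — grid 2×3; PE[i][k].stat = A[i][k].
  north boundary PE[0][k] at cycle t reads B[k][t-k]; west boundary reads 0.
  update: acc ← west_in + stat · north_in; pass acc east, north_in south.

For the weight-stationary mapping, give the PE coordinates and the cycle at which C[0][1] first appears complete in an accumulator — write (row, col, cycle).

(row, col, cycle) = (2, 1, 3)

WS — PE[2][1] is where C[0][1] collects:
  cycle 0: PE[2][1] → acc 0, east 0, south 0
  cycle 1: PE[2][1] → acc 0, east 0, south 0
  cycle 2: PE[2][1] → acc 0, east 0, south 0
  cycle 3: PE[2][1] → acc 76, east 2, south 76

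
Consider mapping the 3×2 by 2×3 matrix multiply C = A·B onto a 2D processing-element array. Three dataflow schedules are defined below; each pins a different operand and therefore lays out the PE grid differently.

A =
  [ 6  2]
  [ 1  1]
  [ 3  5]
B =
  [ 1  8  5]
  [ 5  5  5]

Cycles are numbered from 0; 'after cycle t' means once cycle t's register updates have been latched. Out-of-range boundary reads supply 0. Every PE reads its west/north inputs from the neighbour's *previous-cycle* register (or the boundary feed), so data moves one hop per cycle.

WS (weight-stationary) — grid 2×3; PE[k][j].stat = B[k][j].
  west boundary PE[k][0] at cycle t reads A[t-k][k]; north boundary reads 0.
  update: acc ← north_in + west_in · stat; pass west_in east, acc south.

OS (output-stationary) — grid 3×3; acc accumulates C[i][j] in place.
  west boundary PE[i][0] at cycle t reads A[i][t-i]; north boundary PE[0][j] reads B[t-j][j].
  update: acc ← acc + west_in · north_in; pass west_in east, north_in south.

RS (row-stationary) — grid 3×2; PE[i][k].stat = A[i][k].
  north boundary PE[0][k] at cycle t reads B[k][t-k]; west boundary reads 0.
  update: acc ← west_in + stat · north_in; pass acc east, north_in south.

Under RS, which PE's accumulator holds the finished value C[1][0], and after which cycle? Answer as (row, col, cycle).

RS: C[1][0] accumulates in PE[1][1]:
  step 0 · PE1,1: acc=0; fwd→0 fwd↓0
  step 1 · PE1,1: acc=0; fwd→0 fwd↓0
  step 2 · PE1,1: acc=6; fwd→6 fwd↓5

(row, col, cycle) = (1, 1, 2)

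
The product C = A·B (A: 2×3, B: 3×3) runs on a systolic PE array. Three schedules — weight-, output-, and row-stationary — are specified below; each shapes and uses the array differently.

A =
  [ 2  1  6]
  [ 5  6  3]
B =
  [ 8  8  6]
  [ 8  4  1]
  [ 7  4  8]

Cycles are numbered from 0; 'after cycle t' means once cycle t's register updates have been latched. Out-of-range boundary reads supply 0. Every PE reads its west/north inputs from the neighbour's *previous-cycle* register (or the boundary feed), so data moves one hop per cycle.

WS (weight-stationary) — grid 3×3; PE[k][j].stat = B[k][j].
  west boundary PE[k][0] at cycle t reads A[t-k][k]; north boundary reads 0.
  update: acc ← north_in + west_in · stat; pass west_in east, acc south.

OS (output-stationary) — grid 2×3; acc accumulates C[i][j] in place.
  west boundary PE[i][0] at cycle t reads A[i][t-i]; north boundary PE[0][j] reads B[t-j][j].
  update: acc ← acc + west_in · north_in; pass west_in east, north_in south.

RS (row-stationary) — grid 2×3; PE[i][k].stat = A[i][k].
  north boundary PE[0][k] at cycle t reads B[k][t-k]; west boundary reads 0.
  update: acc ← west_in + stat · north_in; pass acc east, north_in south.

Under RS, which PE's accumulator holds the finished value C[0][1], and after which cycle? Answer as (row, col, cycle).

(row, col, cycle) = (0, 2, 3)

RS — PE[0][2] is where C[0][1] collects:
  t=0 PE[0][2]: acc=0 h=0 v=0
  t=1 PE[0][2]: acc=0 h=0 v=0
  t=2 PE[0][2]: acc=66 h=66 v=7
  t=3 PE[0][2]: acc=44 h=44 v=4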